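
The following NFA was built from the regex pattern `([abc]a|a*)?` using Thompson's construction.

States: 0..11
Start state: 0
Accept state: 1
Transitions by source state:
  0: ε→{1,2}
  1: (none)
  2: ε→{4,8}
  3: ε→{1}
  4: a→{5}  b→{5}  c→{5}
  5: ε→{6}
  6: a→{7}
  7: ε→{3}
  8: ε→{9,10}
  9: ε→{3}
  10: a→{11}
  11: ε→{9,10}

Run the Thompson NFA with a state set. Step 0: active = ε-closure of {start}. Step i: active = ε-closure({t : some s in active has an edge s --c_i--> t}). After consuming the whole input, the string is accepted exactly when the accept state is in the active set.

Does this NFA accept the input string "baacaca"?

S₀ = ε-closure({0}) = {0,1,2,3,4,8,9,10}
'b' @ 1: {5,6}
'a' @ 2: {1,3,7}  ✓accept
'a' @ 3: {}  — no active states
rest 'caca' ignored (set empty)
end set {} — state 1 not in

Answer: REJECT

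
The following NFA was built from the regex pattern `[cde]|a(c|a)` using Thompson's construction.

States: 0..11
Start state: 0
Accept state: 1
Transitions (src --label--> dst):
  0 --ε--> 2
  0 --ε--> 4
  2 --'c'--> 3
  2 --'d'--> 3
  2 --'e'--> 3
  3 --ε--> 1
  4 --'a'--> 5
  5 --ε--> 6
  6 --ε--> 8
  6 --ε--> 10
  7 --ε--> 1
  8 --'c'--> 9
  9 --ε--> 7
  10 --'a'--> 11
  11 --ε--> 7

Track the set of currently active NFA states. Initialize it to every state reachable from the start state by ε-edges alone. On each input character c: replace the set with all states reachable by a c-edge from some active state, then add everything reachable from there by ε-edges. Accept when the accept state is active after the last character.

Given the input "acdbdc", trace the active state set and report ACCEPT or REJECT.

Answer: REJECT

Steps:
start: ε-closure({0}) = {0,2,4}
'a' @ 1: {5,6,8,10}
'c' @ 2: {1,7,9}  (accept∈set)
'd' @ 3: {}  — no active states
rest 'bdc' ignored (set empty)
end set {} — state 1 not in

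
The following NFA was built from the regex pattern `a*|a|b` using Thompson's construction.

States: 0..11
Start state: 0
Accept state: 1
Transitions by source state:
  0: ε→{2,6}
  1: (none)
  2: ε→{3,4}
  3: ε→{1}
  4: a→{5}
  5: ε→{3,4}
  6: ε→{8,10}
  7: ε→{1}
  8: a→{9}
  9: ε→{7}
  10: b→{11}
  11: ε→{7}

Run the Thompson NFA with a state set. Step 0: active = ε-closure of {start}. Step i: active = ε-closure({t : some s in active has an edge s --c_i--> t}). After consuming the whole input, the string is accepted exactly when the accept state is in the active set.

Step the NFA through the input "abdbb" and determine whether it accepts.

initial (ε-close {0}): {0,1,2,3,4,6,8,10}
'a' @ 1: {1,3,4,5,7,9}  (accept∈set)
'b' @ 2: {}  — dead — no transitions
rest 'dbb' ignored (set empty)
after full input: {}  (accept=1 not in)

Answer: REJECT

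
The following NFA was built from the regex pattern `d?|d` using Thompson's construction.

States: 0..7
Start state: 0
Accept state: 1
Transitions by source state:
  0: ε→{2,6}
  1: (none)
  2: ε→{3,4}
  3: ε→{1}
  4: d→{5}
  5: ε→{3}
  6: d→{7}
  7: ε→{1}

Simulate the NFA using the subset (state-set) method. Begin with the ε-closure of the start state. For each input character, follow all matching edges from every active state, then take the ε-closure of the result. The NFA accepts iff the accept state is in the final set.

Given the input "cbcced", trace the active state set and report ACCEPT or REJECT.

Answer: REJECT

Steps:
S₀ = ε-closure({0}) = {0,1,2,3,4,6}
'c' @ 1: {}  — no active states
rest 'bcced' ignored (set empty)
after full input: {}  (accept=1 not in)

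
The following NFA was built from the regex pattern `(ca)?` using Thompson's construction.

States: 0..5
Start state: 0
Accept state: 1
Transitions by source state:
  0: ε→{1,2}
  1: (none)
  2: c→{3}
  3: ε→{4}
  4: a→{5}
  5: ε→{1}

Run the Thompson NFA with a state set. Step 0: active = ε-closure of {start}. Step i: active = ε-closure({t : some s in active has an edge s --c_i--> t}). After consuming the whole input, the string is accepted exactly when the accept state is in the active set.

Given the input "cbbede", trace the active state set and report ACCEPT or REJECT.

initial (ε-close {0}): {0,1,2}
'c' @ 1: {3,4}
'b' @ 2: {}  — state set empty
rest 'bede' ignored (set empty)
after full input: {}  (accept=1 not in)

Answer: REJECT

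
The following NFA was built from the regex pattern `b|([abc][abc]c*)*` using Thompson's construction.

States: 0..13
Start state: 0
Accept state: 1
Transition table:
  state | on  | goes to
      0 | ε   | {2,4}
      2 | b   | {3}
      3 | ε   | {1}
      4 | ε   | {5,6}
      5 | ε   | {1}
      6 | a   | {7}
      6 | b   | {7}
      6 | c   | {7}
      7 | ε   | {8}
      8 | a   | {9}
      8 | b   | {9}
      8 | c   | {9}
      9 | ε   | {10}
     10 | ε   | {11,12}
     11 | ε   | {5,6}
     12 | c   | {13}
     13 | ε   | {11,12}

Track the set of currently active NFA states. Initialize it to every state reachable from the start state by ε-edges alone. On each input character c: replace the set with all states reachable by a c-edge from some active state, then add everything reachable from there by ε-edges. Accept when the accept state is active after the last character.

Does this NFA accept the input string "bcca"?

start: ε-closure({0}) = {0,1,2,4,5,6}
'b' @ 1: {1,3,7,8}  ✓accept
'c' @ 2: {1,5,6,9,10,11,12}  ✓accept
'c' @ 3: {1,5,6,7,8,11,12,13}  ✓accept
'a' @ 4: {1,5,6,7,8,9,10,11,12}  ✓accept
end set {1,5,6,7,8,9,10,11,12} — state 1 in

Answer: ACCEPT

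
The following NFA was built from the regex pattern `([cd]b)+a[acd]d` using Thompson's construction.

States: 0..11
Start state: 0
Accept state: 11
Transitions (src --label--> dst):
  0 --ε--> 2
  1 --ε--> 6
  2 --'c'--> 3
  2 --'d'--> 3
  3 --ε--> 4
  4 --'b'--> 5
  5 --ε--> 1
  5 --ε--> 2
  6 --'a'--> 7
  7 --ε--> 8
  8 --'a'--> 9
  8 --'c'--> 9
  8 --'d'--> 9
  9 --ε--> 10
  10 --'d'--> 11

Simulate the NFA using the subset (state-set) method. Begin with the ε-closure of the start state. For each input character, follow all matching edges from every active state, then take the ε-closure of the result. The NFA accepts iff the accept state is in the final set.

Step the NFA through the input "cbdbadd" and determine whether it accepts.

Answer: ACCEPT

Derivation:
initial (ε-close {0}): {0,2}
'c' @ 1: {3,4}
'b' @ 2: {1,2,5,6}
'd' @ 3: {3,4}
'b' @ 4: {1,2,5,6}
'a' @ 5: {7,8}
'd' @ 6: {9,10}
'd' @ 7: {11}  (accept∈set)
after full input: {11}  (accept=11 in)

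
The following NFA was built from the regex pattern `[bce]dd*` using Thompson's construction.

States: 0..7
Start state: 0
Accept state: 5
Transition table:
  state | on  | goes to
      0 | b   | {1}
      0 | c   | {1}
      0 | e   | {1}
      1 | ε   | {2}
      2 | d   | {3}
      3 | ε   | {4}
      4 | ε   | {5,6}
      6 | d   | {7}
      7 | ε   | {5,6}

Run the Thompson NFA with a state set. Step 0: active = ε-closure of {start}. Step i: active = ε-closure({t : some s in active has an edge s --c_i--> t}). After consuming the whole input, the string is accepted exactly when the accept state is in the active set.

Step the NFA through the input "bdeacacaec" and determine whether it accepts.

initial (ε-close {0}): {0}
'b' @ 1: {1,2}
'd' @ 2: {3,4,5,6}  [accepting]
'e' @ 3: {}  — state set empty
rest 'acacaec' ignored (set empty)
after full input: {}  (accept=5 not in)

Answer: REJECT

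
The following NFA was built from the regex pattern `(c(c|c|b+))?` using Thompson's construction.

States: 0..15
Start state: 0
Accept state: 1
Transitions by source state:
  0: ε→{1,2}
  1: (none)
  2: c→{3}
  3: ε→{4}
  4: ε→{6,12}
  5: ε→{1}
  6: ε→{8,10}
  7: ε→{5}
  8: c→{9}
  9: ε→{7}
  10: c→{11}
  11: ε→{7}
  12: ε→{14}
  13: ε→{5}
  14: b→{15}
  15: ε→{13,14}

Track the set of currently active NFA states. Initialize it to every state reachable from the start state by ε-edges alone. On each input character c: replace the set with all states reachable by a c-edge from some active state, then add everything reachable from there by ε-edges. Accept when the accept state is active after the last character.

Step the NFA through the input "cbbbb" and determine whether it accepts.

start: ε-closure({0}) = {0,1,2}
'c' @ 1: {3,4,6,8,10,12,14}
'b' @ 2: {1,5,13,14,15}  [accepting]
'b' @ 3: {1,5,13,14,15}  [accepting]
'b' @ 4: {1,5,13,14,15}  [accepting]
'b' @ 5: {1,5,13,14,15}  [accepting]
end set {1,5,13,14,15} — state 1 in

Answer: ACCEPT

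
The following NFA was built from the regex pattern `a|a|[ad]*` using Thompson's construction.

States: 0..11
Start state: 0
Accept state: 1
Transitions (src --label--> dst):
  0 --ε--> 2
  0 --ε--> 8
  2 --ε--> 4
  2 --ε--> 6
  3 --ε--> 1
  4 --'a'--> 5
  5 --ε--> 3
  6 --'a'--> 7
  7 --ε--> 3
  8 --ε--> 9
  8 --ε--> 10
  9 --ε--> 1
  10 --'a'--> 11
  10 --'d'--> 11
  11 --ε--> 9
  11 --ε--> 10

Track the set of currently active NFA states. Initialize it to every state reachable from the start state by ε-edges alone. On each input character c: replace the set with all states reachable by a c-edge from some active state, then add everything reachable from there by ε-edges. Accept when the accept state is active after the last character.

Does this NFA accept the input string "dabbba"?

start: ε-closure({0}) = {0,1,2,4,6,8,9,10}
'd' @ 1: {1,9,10,11}  [accepting]
'a' @ 2: {1,9,10,11}  [accepting]
'b' @ 3: {}  — dead — no transitions
rest 'bba' ignored (set empty)
final: {}; accept 1 not in set

Answer: REJECT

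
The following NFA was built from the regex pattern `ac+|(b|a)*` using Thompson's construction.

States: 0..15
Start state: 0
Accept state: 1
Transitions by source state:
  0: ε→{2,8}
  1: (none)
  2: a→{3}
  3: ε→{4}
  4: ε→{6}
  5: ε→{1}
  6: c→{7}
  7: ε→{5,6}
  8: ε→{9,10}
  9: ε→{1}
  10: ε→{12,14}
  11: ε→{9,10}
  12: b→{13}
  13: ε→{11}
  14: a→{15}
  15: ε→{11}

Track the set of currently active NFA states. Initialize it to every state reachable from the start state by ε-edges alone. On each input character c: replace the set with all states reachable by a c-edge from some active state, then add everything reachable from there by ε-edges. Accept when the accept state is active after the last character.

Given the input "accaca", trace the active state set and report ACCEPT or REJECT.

S₀ = ε-closure({0}) = {0,1,2,8,9,10,12,14}
'a' @ 1: {1,3,4,6,9,10,11,12,14,15}  [accepting]
'c' @ 2: {1,5,6,7}  [accepting]
'c' @ 3: {1,5,6,7}  [accepting]
'a' @ 4: {}  — no active states
rest 'ca' ignored (set empty)
end set {} — state 1 not in

Answer: REJECT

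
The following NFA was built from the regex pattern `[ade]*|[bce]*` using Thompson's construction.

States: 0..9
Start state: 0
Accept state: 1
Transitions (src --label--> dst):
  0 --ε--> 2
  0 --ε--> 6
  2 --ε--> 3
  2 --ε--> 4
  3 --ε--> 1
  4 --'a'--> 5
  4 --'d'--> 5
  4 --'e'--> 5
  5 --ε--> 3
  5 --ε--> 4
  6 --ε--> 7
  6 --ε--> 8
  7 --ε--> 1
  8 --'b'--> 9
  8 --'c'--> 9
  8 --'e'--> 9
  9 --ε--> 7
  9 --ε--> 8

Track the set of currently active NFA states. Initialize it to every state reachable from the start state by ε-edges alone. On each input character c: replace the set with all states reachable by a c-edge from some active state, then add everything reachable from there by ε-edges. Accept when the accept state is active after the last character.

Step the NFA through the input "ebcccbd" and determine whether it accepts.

Answer: REJECT

Steps:
initial (ε-close {0}): {0,1,2,3,4,6,7,8}
'e' @ 1: {1,3,4,5,7,8,9}  (accept∈set)
'b' @ 2: {1,7,8,9}  (accept∈set)
'c' @ 3: {1,7,8,9}  (accept∈set)
'c' @ 4: {1,7,8,9}  (accept∈set)
'c' @ 5: {1,7,8,9}  (accept∈set)
'b' @ 6: {1,7,8,9}  (accept∈set)
'd' @ 7: {}  — no active states
end set {} — state 1 not in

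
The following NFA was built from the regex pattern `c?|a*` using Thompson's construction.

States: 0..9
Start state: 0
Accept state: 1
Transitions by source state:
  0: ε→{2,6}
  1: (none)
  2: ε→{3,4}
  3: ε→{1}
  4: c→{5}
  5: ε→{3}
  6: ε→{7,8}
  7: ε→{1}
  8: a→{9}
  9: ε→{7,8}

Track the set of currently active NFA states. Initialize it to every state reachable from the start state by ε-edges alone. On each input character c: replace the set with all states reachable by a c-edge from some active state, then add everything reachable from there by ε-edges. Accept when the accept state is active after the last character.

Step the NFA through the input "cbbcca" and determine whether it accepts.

initial (ε-close {0}): {0,1,2,3,4,6,7,8}
'c' @ 1: {1,3,5}  ✓accept
'b' @ 2: {}  — no active states
rest 'bcca' ignored (set empty)
end set {} — state 1 not in

Answer: REJECT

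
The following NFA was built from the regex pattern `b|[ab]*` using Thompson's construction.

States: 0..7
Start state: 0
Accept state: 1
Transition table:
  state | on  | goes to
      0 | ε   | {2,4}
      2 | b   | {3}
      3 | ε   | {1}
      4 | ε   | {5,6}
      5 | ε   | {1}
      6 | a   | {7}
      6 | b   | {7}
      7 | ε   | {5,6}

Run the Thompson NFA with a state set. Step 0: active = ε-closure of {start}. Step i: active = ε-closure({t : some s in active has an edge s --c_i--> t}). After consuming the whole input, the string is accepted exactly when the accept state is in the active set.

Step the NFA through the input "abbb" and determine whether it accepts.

S₀ = ε-closure({0}) = {0,1,2,4,5,6}
'a' @ 1: {1,5,6,7}  [accepting]
'b' @ 2: {1,5,6,7}  [accepting]
'b' @ 3: {1,5,6,7}  [accepting]
'b' @ 4: {1,5,6,7}  [accepting]
after full input: {1,5,6,7}  (accept=1 in)

Answer: ACCEPT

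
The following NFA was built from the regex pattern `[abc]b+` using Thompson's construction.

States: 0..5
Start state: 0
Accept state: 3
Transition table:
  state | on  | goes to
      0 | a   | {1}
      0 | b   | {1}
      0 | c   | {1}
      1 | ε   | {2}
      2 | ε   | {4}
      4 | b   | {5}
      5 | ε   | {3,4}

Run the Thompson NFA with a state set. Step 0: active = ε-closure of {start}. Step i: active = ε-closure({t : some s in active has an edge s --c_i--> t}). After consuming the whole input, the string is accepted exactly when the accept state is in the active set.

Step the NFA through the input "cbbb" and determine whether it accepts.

Answer: ACCEPT

Trace:
S₀ = ε-closure({0}) = {0}
'c' @ 1: {1,2,4}
'b' @ 2: {3,4,5}  (accept∈set)
'b' @ 3: {3,4,5}  (accept∈set)
'b' @ 4: {3,4,5}  (accept∈set)
after full input: {3,4,5}  (accept=3 in)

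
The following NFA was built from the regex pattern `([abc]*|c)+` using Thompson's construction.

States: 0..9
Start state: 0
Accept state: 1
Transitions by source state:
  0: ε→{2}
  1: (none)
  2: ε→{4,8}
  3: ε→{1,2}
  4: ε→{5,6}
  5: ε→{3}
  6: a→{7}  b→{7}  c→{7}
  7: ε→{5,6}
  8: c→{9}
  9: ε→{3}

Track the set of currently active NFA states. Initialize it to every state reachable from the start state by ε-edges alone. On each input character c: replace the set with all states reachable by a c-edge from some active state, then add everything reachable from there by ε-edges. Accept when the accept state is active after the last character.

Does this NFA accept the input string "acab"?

initial (ε-close {0}): {0,1,2,3,4,5,6,8}
'a' @ 1: {1,2,3,4,5,6,7,8}  ✓accept
'c' @ 2: {1,2,3,4,5,6,7,8,9}  ✓accept
'a' @ 3: {1,2,3,4,5,6,7,8}  ✓accept
'b' @ 4: {1,2,3,4,5,6,7,8}  ✓accept
final: {1,2,3,4,5,6,7,8}; accept 1 in set

Answer: ACCEPT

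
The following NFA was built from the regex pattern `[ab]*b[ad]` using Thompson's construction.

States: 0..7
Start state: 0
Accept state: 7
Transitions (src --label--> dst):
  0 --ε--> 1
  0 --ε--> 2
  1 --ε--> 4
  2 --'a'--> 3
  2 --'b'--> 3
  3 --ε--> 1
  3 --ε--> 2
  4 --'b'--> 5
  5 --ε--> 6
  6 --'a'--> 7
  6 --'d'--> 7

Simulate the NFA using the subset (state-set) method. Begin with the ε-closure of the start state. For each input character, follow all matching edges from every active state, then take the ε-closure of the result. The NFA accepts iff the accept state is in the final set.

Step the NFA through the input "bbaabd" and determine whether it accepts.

Answer: ACCEPT

Trace:
start: ε-closure({0}) = {0,1,2,4}
'b' @ 1: {1,2,3,4,5,6}
'b' @ 2: {1,2,3,4,5,6}
'a' @ 3: {1,2,3,4,7}  [accepting]
'a' @ 4: {1,2,3,4}
'b' @ 5: {1,2,3,4,5,6}
'd' @ 6: {7}  [accepting]
end set {7} — state 7 in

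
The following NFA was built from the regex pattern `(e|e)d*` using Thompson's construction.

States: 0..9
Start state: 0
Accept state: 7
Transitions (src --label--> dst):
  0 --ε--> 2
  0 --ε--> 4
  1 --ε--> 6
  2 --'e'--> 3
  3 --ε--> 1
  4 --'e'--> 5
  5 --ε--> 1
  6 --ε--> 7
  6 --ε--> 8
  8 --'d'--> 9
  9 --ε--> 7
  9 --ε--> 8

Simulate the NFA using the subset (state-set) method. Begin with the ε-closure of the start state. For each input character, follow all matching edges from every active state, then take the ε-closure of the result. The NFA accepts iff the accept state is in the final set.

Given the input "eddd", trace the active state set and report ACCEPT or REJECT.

initial (ε-close {0}): {0,2,4}
'e' @ 1: {1,3,5,6,7,8}  [accepting]
'd' @ 2: {7,8,9}  [accepting]
'd' @ 3: {7,8,9}  [accepting]
'd' @ 4: {7,8,9}  [accepting]
final: {7,8,9}; accept 7 in set

Answer: ACCEPT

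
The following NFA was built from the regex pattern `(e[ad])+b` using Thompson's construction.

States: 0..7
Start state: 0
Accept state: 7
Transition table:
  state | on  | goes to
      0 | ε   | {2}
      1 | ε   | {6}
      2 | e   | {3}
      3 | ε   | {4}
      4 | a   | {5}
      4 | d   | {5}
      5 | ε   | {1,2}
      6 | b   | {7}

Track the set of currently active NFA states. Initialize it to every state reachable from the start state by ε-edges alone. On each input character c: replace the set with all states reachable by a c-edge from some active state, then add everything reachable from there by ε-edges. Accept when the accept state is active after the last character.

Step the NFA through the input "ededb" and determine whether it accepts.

Answer: ACCEPT

Derivation:
start: ε-closure({0}) = {0,2}
'e' @ 1: {3,4}
'd' @ 2: {1,2,5,6}
'e' @ 3: {3,4}
'd' @ 4: {1,2,5,6}
'b' @ 5: {7}  [accepting]
after full input: {7}  (accept=7 in)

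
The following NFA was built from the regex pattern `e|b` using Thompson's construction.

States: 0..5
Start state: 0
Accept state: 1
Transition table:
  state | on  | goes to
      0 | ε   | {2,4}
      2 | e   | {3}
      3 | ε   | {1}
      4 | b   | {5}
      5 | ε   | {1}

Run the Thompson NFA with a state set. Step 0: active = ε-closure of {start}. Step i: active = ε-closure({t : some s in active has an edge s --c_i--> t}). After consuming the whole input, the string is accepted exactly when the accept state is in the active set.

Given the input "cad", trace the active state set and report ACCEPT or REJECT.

Answer: REJECT

Derivation:
initial (ε-close {0}): {0,2,4}
'c' @ 1: {}  — state set empty
rest 'ad' ignored (set empty)
final: {}; accept 1 not in set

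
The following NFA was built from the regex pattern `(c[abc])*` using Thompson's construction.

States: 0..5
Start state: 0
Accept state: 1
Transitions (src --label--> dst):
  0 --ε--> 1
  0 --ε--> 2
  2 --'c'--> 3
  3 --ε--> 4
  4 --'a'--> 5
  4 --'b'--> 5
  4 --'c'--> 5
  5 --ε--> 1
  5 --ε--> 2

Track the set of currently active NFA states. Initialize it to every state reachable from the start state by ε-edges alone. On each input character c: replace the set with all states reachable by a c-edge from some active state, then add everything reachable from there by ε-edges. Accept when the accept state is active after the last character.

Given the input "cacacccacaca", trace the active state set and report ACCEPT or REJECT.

Answer: ACCEPT

Derivation:
start: ε-closure({0}) = {0,1,2}
'c' @ 1: {3,4}
'a' @ 2: {1,2,5}  ✓accept
'c' @ 3: {3,4}
'a' @ 4: {1,2,5}  ✓accept
'c' @ 5: {3,4}
'c' @ 6: {1,2,5}  ✓accept
'c' @ 7: {3,4}
'a' @ 8: {1,2,5}  ✓accept
'c' @ 9: {3,4}
'a' @ 10: {1,2,5}  ✓accept
'c' @ 11: {3,4}
'a' @ 12: {1,2,5}  ✓accept
after full input: {1,2,5}  (accept=1 in)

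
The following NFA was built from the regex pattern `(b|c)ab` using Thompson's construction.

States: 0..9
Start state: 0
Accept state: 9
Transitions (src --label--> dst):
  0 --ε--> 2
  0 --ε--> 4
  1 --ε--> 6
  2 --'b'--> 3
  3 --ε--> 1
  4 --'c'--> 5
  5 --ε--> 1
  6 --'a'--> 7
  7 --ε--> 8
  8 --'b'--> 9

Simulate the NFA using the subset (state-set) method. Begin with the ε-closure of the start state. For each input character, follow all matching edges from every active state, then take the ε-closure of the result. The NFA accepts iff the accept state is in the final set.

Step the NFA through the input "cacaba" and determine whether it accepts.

initial (ε-close {0}): {0,2,4}
'c' @ 1: {1,5,6}
'a' @ 2: {7,8}
'c' @ 3: {}  — dead — no transitions
rest 'aba' ignored (set empty)
end set {} — state 9 not in

Answer: REJECT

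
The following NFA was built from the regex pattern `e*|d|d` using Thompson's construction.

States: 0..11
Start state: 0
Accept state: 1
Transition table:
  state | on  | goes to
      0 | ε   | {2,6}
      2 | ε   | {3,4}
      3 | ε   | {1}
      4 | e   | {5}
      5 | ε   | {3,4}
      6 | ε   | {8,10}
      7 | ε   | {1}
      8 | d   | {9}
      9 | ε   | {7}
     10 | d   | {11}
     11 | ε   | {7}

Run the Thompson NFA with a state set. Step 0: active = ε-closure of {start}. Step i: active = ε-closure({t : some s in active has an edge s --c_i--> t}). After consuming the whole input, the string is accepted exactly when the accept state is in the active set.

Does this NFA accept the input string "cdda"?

Answer: REJECT

Derivation:
initial (ε-close {0}): {0,1,2,3,4,6,8,10}
'c' @ 1: {}  — dead — no transitions
rest 'dda' ignored (set empty)
final: {}; accept 1 not in set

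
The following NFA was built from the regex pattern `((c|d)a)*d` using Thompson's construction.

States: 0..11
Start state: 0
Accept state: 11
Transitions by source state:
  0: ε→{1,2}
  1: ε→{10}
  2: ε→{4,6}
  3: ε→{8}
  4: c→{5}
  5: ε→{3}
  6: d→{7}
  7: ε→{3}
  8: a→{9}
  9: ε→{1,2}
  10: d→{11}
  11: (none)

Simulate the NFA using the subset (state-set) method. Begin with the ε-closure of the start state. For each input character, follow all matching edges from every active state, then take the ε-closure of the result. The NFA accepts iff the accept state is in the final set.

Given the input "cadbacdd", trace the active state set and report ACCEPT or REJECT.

Answer: REJECT

Derivation:
start: ε-closure({0}) = {0,1,2,4,6,10}
'c' @ 1: {3,5,8}
'a' @ 2: {1,2,4,6,9,10}
'd' @ 3: {3,7,8,11}  ✓accept
'b' @ 4: {}  — no active states
rest 'acdd' ignored (set empty)
final: {}; accept 11 not in set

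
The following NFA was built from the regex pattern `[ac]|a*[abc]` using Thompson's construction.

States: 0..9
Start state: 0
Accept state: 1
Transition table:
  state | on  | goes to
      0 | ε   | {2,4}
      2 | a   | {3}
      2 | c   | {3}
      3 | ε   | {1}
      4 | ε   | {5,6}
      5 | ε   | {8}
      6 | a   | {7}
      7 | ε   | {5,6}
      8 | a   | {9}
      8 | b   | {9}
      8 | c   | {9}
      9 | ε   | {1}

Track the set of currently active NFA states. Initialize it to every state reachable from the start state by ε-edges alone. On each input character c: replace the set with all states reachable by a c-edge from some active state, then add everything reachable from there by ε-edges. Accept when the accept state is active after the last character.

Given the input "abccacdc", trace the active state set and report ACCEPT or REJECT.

Answer: REJECT

Derivation:
start: ε-closure({0}) = {0,2,4,5,6,8}
'a' @ 1: {1,3,5,6,7,8,9}  ✓accept
'b' @ 2: {1,9}  ✓accept
'c' @ 3: {}  — no active states
rest 'cacdc' ignored (set empty)
final: {}; accept 1 not in set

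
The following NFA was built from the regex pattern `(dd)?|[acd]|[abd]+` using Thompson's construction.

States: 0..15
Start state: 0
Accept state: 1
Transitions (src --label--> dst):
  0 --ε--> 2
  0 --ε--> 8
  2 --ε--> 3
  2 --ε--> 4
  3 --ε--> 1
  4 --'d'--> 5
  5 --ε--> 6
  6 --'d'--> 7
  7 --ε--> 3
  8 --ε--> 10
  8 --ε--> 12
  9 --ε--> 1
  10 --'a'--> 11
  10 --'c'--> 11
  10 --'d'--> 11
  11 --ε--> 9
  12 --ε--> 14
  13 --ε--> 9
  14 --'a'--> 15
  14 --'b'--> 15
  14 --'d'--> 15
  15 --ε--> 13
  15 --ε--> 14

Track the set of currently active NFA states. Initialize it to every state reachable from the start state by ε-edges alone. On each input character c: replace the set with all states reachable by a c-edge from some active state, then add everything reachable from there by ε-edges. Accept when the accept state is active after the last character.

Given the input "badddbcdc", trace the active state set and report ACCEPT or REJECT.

Answer: REJECT

Derivation:
start: ε-closure({0}) = {0,1,2,3,4,8,10,12,14}
'b' @ 1: {1,9,13,14,15}  ✓accept
'a' @ 2: {1,9,13,14,15}  ✓accept
'd' @ 3: {1,9,13,14,15}  ✓accept
'd' @ 4: {1,9,13,14,15}  ✓accept
'd' @ 5: {1,9,13,14,15}  ✓accept
'b' @ 6: {1,9,13,14,15}  ✓accept
'c' @ 7: {}  — state set empty
rest 'dc' ignored (set empty)
end set {} — state 1 not in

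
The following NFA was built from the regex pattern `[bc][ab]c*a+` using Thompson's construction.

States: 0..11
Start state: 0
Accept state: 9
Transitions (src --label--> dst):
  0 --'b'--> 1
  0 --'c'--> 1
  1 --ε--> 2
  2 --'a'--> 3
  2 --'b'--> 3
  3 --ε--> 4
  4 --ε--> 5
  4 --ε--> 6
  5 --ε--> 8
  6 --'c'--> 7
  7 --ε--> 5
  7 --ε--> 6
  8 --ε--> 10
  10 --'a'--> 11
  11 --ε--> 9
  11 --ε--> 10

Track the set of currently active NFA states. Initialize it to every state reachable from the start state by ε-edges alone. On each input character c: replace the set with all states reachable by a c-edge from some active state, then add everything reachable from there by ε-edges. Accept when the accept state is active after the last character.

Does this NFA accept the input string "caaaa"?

start: ε-closure({0}) = {0}
'c' @ 1: {1,2}
'a' @ 2: {3,4,5,6,8,10}
'a' @ 3: {9,10,11}  (accept∈set)
'a' @ 4: {9,10,11}  (accept∈set)
'a' @ 5: {9,10,11}  (accept∈set)
after full input: {9,10,11}  (accept=9 in)

Answer: ACCEPT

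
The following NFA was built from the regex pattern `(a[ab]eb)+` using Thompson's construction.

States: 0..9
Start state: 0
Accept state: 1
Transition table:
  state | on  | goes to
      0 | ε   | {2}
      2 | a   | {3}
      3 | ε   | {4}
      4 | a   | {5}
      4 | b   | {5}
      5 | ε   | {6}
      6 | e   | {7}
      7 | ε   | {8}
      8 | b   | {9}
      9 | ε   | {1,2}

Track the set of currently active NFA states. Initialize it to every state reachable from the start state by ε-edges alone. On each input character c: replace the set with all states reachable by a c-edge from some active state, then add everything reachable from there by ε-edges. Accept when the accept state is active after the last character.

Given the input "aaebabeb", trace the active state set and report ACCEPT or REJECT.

start: ε-closure({0}) = {0,2}
'a' @ 1: {3,4}
'a' @ 2: {5,6}
'e' @ 3: {7,8}
'b' @ 4: {1,2,9}  [accepting]
'a' @ 5: {3,4}
'b' @ 6: {5,6}
'e' @ 7: {7,8}
'b' @ 8: {1,2,9}  [accepting]
after full input: {1,2,9}  (accept=1 in)

Answer: ACCEPT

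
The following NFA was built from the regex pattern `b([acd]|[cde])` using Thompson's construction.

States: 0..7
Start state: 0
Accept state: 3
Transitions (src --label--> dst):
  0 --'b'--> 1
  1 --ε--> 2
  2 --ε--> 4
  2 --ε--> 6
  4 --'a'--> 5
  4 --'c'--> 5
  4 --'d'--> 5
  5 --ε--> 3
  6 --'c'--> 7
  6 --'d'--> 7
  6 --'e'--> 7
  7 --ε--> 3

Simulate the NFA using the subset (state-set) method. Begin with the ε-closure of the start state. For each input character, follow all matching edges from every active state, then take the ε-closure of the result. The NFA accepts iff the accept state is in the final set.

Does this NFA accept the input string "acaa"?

S₀ = ε-closure({0}) = {0}
'a' @ 1: {}  — dead — no transitions
rest 'caa' ignored (set empty)
after full input: {}  (accept=3 not in)

Answer: REJECT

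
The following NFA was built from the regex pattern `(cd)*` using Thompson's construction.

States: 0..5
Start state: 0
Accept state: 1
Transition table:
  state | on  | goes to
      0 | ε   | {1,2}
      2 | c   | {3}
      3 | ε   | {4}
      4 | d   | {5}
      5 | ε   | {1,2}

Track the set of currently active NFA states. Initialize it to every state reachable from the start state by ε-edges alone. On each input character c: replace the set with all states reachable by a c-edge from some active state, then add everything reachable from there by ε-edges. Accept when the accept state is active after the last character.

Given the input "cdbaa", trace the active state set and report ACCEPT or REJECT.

Answer: REJECT

Derivation:
initial (ε-close {0}): {0,1,2}
'c' @ 1: {3,4}
'd' @ 2: {1,2,5}  ✓accept
'b' @ 3: {}  — state set empty
rest 'aa' ignored (set empty)
end set {} — state 1 not in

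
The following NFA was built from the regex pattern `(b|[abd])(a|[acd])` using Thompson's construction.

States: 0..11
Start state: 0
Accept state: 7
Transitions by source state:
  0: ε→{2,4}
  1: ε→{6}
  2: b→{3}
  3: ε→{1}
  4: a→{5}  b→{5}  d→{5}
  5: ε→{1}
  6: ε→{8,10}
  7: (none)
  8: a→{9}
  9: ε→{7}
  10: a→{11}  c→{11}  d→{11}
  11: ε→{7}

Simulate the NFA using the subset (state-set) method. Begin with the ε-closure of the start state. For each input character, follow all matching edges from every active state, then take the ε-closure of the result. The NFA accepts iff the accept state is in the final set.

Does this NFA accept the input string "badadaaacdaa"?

Answer: REJECT

Steps:
initial (ε-close {0}): {0,2,4}
'b' @ 1: {1,3,5,6,8,10}
'a' @ 2: {7,9,11}  (accept∈set)
'd' @ 3: {}  — state set empty
rest 'adaaacdaa' ignored (set empty)
final: {}; accept 7 not in set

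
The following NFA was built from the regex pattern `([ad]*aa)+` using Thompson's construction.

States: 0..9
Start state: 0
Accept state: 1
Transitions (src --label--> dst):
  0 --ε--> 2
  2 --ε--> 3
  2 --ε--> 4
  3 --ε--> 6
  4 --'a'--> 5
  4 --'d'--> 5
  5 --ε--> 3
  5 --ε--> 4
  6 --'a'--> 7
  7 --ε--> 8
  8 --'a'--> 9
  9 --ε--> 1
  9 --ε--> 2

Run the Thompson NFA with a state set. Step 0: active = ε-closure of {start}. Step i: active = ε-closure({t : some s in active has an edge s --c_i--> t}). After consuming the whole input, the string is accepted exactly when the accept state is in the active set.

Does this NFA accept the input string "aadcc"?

start: ε-closure({0}) = {0,2,3,4,6}
'a' @ 1: {3,4,5,6,7,8}
'a' @ 2: {1,2,3,4,5,6,7,8,9}  ✓accept
'd' @ 3: {3,4,5,6}
'c' @ 4: {}  — no active states
rest 'c' ignored (set empty)
final: {}; accept 1 not in set

Answer: REJECT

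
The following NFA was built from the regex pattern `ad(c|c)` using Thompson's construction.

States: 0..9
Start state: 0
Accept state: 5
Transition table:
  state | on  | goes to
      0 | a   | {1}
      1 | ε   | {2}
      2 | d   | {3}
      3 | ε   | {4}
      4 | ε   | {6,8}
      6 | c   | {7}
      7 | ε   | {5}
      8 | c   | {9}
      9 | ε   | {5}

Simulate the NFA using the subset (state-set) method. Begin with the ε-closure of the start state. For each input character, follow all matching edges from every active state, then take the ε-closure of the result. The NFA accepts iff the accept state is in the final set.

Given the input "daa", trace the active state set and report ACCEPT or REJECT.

Answer: REJECT

Derivation:
S₀ = ε-closure({0}) = {0}
'd' @ 1: {}  — no active states
rest 'aa' ignored (set empty)
after full input: {}  (accept=5 not in)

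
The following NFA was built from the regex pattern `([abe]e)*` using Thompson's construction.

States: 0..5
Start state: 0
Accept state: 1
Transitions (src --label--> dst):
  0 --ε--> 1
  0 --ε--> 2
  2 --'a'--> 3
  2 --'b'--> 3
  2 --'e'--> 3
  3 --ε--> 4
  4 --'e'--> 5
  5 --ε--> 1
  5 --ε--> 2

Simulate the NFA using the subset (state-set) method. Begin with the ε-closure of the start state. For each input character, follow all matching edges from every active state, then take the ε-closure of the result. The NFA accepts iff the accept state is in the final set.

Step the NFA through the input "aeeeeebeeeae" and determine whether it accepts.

S₀ = ε-closure({0}) = {0,1,2}
'a' @ 1: {3,4}
'e' @ 2: {1,2,5}  (accept∈set)
'e' @ 3: {3,4}
'e' @ 4: {1,2,5}  (accept∈set)
'e' @ 5: {3,4}
'e' @ 6: {1,2,5}  (accept∈set)
'b' @ 7: {3,4}
'e' @ 8: {1,2,5}  (accept∈set)
'e' @ 9: {3,4}
'e' @ 10: {1,2,5}  (accept∈set)
'a' @ 11: {3,4}
'e' @ 12: {1,2,5}  (accept∈set)
end set {1,2,5} — state 1 in

Answer: ACCEPT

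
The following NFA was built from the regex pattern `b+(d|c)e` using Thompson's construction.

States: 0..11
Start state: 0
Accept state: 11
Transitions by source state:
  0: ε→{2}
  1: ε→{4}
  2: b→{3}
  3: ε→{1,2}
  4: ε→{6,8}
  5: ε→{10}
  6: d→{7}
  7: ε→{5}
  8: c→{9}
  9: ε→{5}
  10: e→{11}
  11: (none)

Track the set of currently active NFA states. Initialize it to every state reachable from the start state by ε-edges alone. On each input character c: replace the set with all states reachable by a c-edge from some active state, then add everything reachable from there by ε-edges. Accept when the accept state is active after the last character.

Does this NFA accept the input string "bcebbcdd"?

Answer: REJECT

Steps:
initial (ε-close {0}): {0,2}
'b' @ 1: {1,2,3,4,6,8}
'c' @ 2: {5,9,10}
'e' @ 3: {11}  ✓accept
'b' @ 4: {}  — state set empty
rest 'bcdd' ignored (set empty)
after full input: {}  (accept=11 not in)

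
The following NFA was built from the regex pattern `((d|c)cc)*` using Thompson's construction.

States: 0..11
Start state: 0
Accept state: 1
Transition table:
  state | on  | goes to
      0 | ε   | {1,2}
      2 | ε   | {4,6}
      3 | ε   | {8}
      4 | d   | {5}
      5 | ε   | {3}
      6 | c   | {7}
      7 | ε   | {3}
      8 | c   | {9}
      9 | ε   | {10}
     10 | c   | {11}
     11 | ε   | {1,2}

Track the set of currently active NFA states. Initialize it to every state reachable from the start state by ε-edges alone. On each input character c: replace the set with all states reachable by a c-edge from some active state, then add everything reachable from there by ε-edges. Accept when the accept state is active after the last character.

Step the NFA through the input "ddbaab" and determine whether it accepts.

start: ε-closure({0}) = {0,1,2,4,6}
'd' @ 1: {3,5,8}
'd' @ 2: {}  — no active states
rest 'baab' ignored (set empty)
final: {}; accept 1 not in set

Answer: REJECT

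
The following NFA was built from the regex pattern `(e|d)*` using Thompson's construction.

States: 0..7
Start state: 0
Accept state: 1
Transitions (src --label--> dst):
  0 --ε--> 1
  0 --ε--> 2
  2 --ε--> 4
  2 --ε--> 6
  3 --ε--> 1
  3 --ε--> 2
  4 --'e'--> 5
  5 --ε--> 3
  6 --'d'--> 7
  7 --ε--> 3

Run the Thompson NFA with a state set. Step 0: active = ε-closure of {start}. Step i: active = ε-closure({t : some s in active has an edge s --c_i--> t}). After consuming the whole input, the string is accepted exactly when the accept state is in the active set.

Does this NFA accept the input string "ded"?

Answer: ACCEPT

Derivation:
initial (ε-close {0}): {0,1,2,4,6}
'd' @ 1: {1,2,3,4,6,7}  ✓accept
'e' @ 2: {1,2,3,4,5,6}  ✓accept
'd' @ 3: {1,2,3,4,6,7}  ✓accept
after full input: {1,2,3,4,6,7}  (accept=1 in)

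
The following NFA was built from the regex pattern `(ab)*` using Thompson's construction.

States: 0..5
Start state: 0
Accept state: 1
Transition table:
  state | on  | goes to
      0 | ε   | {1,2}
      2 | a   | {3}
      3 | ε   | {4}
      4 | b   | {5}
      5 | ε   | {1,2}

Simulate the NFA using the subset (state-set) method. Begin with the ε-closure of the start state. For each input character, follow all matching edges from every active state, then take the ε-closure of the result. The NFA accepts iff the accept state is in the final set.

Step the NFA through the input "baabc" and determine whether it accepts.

start: ε-closure({0}) = {0,1,2}
'b' @ 1: {}  — state set empty
rest 'aabc' ignored (set empty)
final: {}; accept 1 not in set

Answer: REJECT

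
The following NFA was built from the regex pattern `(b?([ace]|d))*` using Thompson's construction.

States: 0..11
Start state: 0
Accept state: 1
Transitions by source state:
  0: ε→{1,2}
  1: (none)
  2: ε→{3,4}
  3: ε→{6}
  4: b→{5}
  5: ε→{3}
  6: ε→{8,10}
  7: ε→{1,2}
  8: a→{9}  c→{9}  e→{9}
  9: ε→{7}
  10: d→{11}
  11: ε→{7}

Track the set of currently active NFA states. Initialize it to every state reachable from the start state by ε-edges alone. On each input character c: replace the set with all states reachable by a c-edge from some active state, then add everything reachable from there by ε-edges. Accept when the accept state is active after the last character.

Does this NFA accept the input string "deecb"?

Answer: REJECT

Steps:
S₀ = ε-closure({0}) = {0,1,2,3,4,6,8,10}
'd' @ 1: {1,2,3,4,6,7,8,10,11}  [accepting]
'e' @ 2: {1,2,3,4,6,7,8,9,10}  [accepting]
'e' @ 3: {1,2,3,4,6,7,8,9,10}  [accepting]
'c' @ 4: {1,2,3,4,6,7,8,9,10}  [accepting]
'b' @ 5: {3,5,6,8,10}
end set {3,5,6,8,10} — state 1 not in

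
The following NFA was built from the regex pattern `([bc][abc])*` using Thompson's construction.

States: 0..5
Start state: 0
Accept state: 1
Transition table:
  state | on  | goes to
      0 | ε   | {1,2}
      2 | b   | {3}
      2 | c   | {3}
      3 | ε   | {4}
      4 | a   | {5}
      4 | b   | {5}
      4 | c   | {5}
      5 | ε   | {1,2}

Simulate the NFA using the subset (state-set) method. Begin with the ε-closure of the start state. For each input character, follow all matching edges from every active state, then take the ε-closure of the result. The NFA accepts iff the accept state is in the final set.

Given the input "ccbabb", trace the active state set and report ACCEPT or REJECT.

initial (ε-close {0}): {0,1,2}
'c' @ 1: {3,4}
'c' @ 2: {1,2,5}  ✓accept
'b' @ 3: {3,4}
'a' @ 4: {1,2,5}  ✓accept
'b' @ 5: {3,4}
'b' @ 6: {1,2,5}  ✓accept
after full input: {1,2,5}  (accept=1 in)

Answer: ACCEPT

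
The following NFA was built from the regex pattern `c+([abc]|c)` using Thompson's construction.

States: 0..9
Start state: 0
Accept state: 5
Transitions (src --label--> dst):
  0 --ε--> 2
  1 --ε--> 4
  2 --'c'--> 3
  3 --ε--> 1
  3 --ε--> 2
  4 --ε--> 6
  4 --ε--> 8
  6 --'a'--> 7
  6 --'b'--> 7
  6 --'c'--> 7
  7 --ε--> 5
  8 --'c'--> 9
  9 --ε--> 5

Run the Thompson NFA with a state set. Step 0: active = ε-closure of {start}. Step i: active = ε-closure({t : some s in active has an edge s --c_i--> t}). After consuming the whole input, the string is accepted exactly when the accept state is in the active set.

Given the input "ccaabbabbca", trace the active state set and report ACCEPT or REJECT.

start: ε-closure({0}) = {0,2}
'c' @ 1: {1,2,3,4,6,8}
'c' @ 2: {1,2,3,4,5,6,7,8,9}  [accepting]
'a' @ 3: {5,7}  [accepting]
'a' @ 4: {}  — no active states
rest 'bbabbca' ignored (set empty)
end set {} — state 5 not in

Answer: REJECT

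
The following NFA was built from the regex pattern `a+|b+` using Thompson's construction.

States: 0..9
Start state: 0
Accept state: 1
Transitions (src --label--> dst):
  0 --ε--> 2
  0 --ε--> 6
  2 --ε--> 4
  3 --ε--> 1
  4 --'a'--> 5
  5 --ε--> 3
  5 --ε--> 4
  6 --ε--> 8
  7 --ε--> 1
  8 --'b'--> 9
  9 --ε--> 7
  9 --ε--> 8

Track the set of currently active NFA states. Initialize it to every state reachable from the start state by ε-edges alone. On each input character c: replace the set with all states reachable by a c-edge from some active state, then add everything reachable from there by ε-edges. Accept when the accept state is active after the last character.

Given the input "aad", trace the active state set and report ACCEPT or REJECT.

Answer: REJECT

Derivation:
S₀ = ε-closure({0}) = {0,2,4,6,8}
'a' @ 1: {1,3,4,5}  (accept∈set)
'a' @ 2: {1,3,4,5}  (accept∈set)
'd' @ 3: {}  — state set empty
final: {}; accept 1 not in set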